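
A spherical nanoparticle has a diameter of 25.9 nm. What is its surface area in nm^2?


Radius r = 25.9/2 = 12.95 nm
Surface area SA = 4 * pi * r^2
SA = 4 * pi * (12.95)^2
SA = 2107.41 nm^2

2107.41


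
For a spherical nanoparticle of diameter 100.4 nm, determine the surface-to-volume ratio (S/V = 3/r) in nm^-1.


Radius r = 100.4/2 = 50.2 nm
S/V = 3 / r = 3 / 50.2
S/V = 0.0598 nm^-1

0.0598


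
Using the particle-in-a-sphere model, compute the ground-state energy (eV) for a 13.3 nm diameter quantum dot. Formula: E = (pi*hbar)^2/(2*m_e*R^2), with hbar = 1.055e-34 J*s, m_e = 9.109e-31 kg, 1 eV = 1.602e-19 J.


Radius R = 13.3/2 = 6.65 nm = 6.65e-09 m
E = (pi * 1.055e-34)^2 / (2 * 9.109e-31 * (6.65e-09)^2)
E(J) = 1.36352e-21
E = E(J) / 1.602e-19 = 0.0085 eV

0.0085


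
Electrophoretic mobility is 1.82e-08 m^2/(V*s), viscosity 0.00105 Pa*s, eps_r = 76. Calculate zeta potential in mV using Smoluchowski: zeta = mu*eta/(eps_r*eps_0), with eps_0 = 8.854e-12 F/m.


Smoluchowski equation: zeta = mu * eta / (eps_r * eps_0)
zeta = 1.82e-08 * 0.00105 / (76 * 8.854e-12)
zeta = 0.028399 V = 28.4 mV

28.4


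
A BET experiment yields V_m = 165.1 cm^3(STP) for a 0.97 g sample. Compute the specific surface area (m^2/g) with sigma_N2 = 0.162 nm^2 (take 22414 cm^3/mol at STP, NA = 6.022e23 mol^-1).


Number of moles in monolayer = V_m / 22414 = 165.1 / 22414 = 0.00736593
Number of molecules = moles * NA = 0.00736593 * 6.022e23
SA = molecules * sigma / mass
SA = (165.1 / 22414) * 6.022e23 * 0.162e-18 / 0.97
SA = 740.8 m^2/g

740.8


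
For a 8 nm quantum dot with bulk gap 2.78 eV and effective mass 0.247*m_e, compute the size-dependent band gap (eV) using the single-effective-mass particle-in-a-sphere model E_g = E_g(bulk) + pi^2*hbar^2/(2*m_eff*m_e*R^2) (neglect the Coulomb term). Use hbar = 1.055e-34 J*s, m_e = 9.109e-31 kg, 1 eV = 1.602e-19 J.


Radius R = 8/2 nm = 4e-09 m
Confinement energy dE = pi^2 * hbar^2 / (2 * m_eff * m_e * R^2)
dE = pi^2 * (1.055e-34)^2 / (2 * 0.247 * 9.109e-31 * (4e-09)^2) J, divided by 1.602e-19 J/eV
dE = 0.0952 eV
Total band gap = E_g(bulk) + dE = 2.78 + 0.0952 = 2.8752 eV

2.8752


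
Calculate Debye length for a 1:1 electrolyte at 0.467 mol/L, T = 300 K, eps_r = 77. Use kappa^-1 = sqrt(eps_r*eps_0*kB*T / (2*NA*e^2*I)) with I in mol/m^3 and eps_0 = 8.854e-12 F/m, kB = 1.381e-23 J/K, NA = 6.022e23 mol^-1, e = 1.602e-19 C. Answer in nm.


Ionic strength I = 0.467 * 1^2 * 1000 = 467 mol/m^3
kappa^-1 = sqrt(77 * 8.854e-12 * 1.381e-23 * 300 / (2 * 6.022e23 * (1.602e-19)^2 * 467))
kappa^-1 = 0.442 nm

0.442


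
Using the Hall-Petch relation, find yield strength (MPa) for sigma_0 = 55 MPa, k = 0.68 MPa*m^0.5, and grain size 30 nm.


d = 30 nm = 3e-08 m
sqrt(d) = 0.0001732051
Hall-Petch contribution = k / sqrt(d) = 0.68 / 0.0001732051 = 3926.0 MPa
sigma = sigma_0 + k/sqrt(d) = 55 + 3926.0 = 3981.0 MPa

3981.0


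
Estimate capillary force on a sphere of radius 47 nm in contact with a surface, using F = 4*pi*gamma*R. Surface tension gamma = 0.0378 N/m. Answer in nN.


Convert radius: R = 47 nm = 4.7e-08 m
F = 4 * pi * gamma * R
F = 4 * pi * 0.0378 * 4.7e-08
F = 2.23254e-08 N = 22.3254 nN

22.3254


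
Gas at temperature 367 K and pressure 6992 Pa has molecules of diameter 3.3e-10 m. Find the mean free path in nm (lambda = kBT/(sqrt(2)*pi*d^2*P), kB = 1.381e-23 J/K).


Mean free path: lambda = kB*T / (sqrt(2) * pi * d^2 * P)
lambda = 1.381e-23 * 367 / (sqrt(2) * pi * (3.3e-10)^2 * 6992)
lambda = 1.49819e-06 m
lambda = 1498.19 nm

1498.19


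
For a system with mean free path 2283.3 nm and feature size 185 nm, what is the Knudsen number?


Knudsen number Kn = lambda / L
Kn = 2283.3 / 185
Kn = 12.3422

12.3422


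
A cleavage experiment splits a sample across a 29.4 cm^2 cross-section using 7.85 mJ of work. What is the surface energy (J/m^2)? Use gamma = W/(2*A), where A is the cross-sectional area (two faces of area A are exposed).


Convert: A = 29.4 cm^2 = 0.00294 m^2, W = 7.85 mJ = 0.00785 J
Cleaving exposes two faces of area A, so total new surface = 2*A and gamma = W / (2*A)
gamma = 0.00785 / (2 * 0.00294)
gamma = 1.335 J/m^2

1.335


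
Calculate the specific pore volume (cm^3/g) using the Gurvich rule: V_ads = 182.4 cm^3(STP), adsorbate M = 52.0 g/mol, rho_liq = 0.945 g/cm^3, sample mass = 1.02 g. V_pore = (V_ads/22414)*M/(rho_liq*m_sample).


Moles adsorbed n = V_ads / 22414 = 182.4 / 22414 = 8.137771e-03 mol
Liquid volume V_liq = n * M / rho_liq = 8.137771e-03 * 52.0 / 0.945 = 0.44779 cm^3
Specific pore volume V_pore = V_liq / m_sample = 0.44779 / 1.02
V_pore = 0.439 cm^3/g

0.439


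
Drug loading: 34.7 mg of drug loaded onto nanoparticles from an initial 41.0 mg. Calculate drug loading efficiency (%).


Drug loading efficiency = (drug loaded / drug initial) * 100
DLE = 34.7 / 41.0 * 100
DLE = 0.8463 * 100
DLE = 84.63%

84.63


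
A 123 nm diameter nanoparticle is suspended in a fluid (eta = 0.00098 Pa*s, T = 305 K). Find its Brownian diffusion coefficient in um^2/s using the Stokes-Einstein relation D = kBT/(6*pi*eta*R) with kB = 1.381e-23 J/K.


Radius R = 123/2 = 61.5 nm = 6.15e-08 m
D = kB*T / (6*pi*eta*R)
D = 1.381e-23 * 305 / (6 * pi * 0.00098 * 6.15e-08)
D = 3.70759e-12 m^2/s = 3.708 um^2/s

3.708


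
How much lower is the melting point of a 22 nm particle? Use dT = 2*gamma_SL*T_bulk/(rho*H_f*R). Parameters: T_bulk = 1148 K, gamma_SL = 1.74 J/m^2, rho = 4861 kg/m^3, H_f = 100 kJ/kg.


Radius R = 22/2 = 11 nm = 1.1e-08 m
Convert H_f = 100 kJ/kg = 100000 J/kg
dT = 2 * gamma_SL * T_bulk / (rho * H_f * R)
dT = 2 * 1.74 * 1148 / (4861 * 100000 * 1.1e-08)
dT = 747.1 K

747.1


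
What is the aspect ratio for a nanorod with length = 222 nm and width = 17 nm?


Aspect ratio AR = length / diameter
AR = 222 / 17
AR = 13.06

13.06


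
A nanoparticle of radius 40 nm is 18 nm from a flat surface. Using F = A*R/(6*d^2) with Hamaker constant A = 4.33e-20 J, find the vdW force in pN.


Convert to SI: R = 40 nm = 4e-08 m, d = 18 nm = 1.8e-08 m
F = A * R / (6 * d^2)
F = 4.33e-20 * 4e-08 / (6 * (1.8e-08)^2)
F = 8.90947e-13 N = 0.891 pN

0.891


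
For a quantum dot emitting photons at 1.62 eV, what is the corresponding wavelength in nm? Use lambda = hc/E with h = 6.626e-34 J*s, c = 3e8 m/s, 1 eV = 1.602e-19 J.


Convert energy: E = 1.62 eV = 1.62 * 1.602e-19 = 2.59524e-19 J
lambda = h*c / E = 6.626e-34 * 3e8 / 2.59524e-19
lambda = 7.65941e-07 m = 765.9 nm

765.9


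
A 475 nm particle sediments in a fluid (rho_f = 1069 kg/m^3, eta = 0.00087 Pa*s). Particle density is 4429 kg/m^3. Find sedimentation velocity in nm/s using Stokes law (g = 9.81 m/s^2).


Radius R = 475/2 nm = 2.375e-07 m
Density difference = 4429 - 1069 = 3360 kg/m^3
v = 2 * R^2 * (rho_p - rho_f) * g / (9 * eta)
v = 2 * (2.375e-07)^2 * 3360 * 9.81 / (9 * 0.00087)
v = 4.74902e-07 m/s = 474.9017 nm/s

474.9017


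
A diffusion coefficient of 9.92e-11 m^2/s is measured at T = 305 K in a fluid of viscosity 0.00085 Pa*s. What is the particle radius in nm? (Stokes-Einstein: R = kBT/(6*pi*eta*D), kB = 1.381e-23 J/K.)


Stokes-Einstein: R = kB*T / (6*pi*eta*D)
R = 1.381e-23 * 305 / (6 * pi * 0.00085 * 9.92e-11)
R = 2.6501e-09 m = 2.65 nm

2.65


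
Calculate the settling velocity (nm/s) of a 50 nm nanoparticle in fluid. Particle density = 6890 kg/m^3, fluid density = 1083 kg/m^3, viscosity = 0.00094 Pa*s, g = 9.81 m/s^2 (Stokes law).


Radius R = 50/2 nm = 2.5e-08 m
Density difference = 6890 - 1083 = 5807 kg/m^3
v = 2 * R^2 * (rho_p - rho_f) * g / (9 * eta)
v = 2 * (2.5e-08)^2 * 5807 * 9.81 / (9 * 0.00094)
v = 8.41706e-09 m/s = 8.4171 nm/s

8.4171


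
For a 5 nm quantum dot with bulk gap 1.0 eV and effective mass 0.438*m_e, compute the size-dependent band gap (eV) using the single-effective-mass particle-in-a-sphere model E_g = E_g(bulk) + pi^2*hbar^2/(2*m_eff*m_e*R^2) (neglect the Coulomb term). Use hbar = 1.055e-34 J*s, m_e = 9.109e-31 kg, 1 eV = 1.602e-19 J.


Radius R = 5/2 nm = 2.5e-09 m
Confinement energy dE = pi^2 * hbar^2 / (2 * m_eff * m_e * R^2)
dE = pi^2 * (1.055e-34)^2 / (2 * 0.438 * 9.109e-31 * (2.5e-09)^2) J, divided by 1.602e-19 J/eV
dE = 0.1375 eV
Total band gap = E_g(bulk) + dE = 1.0 + 0.1375 = 1.1375 eV

1.1375


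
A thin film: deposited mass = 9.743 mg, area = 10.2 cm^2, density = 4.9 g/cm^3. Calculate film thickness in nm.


Convert: m = 9.743 mg = 9.7430e-06 kg, A = 10.2 cm^2 = 1.0200e-03 m^2, rho = 4.9 g/cm^3 = 4900 kg/m^3
t = m / (A * rho)
t = 9.7430e-06 / (1.0200e-03 * 4900)
t = 1.9494e-06 m = 1949.4 nm

1949.4


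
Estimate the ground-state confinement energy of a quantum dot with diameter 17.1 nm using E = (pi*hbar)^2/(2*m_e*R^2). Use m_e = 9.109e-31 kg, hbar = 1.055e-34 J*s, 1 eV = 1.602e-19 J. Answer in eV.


Radius R = 17.1/2 = 8.55 nm = 8.55e-09 m
E = (pi * 1.055e-34)^2 / (2 * 9.109e-31 * (8.55e-09)^2)
E(J) = 8.24844e-22
E = E(J) / 1.602e-19 = 0.0051 eV

0.0051


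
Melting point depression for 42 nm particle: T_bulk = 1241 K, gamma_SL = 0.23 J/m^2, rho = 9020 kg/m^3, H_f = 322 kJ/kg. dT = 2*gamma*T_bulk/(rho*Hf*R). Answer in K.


Radius R = 42/2 = 21 nm = 2.1e-08 m
Convert H_f = 322 kJ/kg = 322000 J/kg
dT = 2 * gamma_SL * T_bulk / (rho * H_f * R)
dT = 2 * 0.23 * 1241 / (9020 * 322000 * 2.1e-08)
dT = 9.4 K

9.4


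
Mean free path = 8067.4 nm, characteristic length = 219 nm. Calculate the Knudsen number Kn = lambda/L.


Knudsen number Kn = lambda / L
Kn = 8067.4 / 219
Kn = 36.8374

36.8374


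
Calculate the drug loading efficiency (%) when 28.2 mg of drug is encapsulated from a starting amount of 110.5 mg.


Drug loading efficiency = (drug loaded / drug initial) * 100
DLE = 28.2 / 110.5 * 100
DLE = 0.2552 * 100
DLE = 25.52%

25.52


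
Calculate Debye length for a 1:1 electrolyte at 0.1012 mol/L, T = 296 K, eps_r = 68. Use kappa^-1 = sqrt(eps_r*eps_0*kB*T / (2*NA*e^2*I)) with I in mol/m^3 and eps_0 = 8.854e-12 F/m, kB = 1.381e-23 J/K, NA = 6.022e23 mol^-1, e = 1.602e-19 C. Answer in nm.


Ionic strength I = 0.1012 * 1^2 * 1000 = 101.2 mol/m^3
kappa^-1 = sqrt(68 * 8.854e-12 * 1.381e-23 * 296 / (2 * 6.022e23 * (1.602e-19)^2 * 101.2))
kappa^-1 = 0.887 nm

0.887


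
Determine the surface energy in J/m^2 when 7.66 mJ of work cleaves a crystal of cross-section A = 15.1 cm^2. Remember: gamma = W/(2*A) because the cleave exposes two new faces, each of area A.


Convert: A = 15.1 cm^2 = 0.00151 m^2, W = 7.66 mJ = 0.00766 J
Cleaving exposes two faces of area A, so total new surface = 2*A and gamma = W / (2*A)
gamma = 0.00766 / (2 * 0.00151)
gamma = 2.536 J/m^2

2.536


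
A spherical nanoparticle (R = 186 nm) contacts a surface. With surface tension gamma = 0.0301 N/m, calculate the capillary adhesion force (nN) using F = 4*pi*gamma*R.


Convert radius: R = 186 nm = 1.86e-07 m
F = 4 * pi * gamma * R
F = 4 * pi * 0.0301 * 1.86e-07
F = 7.03541e-08 N = 70.3541 nN

70.3541


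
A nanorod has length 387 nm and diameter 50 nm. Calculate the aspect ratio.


Aspect ratio AR = length / diameter
AR = 387 / 50
AR = 7.74

7.74


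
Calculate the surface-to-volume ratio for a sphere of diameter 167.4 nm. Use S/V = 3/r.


Radius r = 167.4/2 = 83.7 nm
S/V = 3 / r = 3 / 83.7
S/V = 0.0358 nm^-1

0.0358


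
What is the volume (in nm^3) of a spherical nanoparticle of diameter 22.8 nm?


Radius r = 22.8/2 = 11.4 nm
Volume V = (4/3) * pi * r^3
V = (4/3) * pi * (11.4)^3
V = 6205.88 nm^3

6205.88


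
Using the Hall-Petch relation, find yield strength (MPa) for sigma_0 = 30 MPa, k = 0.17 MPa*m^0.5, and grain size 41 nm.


d = 41 nm = 4.1e-08 m
sqrt(d) = 0.0002024846
Hall-Petch contribution = k / sqrt(d) = 0.17 / 0.0002024846 = 839.6 MPa
sigma = sigma_0 + k/sqrt(d) = 30 + 839.6 = 869.6 MPa

869.6


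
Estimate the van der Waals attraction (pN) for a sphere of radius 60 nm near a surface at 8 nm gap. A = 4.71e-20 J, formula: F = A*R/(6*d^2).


Convert to SI: R = 60 nm = 6e-08 m, d = 8 nm = 8e-09 m
F = A * R / (6 * d^2)
F = 4.71e-20 * 6e-08 / (6 * (8e-09)^2)
F = 7.35938e-12 N = 7.359 pN

7.359


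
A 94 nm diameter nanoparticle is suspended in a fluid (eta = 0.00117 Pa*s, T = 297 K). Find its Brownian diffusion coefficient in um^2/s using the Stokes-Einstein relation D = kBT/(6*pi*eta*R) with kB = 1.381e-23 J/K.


Radius R = 94/2 = 47 nm = 4.7e-08 m
D = kB*T / (6*pi*eta*R)
D = 1.381e-23 * 297 / (6 * pi * 0.00117 * 4.7e-08)
D = 3.95699e-12 m^2/s = 3.957 um^2/s

3.957


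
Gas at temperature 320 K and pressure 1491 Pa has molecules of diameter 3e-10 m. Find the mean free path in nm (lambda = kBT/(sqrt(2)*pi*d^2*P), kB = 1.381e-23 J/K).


Mean free path: lambda = kB*T / (sqrt(2) * pi * d^2 * P)
lambda = 1.381e-23 * 320 / (sqrt(2) * pi * (3e-10)^2 * 1491)
lambda = 7.4124e-06 m
lambda = 7412.4 nm

7412.4


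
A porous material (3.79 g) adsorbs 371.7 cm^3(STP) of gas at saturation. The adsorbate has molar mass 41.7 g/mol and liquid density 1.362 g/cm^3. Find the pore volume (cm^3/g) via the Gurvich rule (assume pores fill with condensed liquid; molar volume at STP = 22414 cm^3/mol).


Moles adsorbed n = V_ads / 22414 = 371.7 / 22414 = 1.658339e-02 mol
Liquid volume V_liq = n * M / rho_liq = 1.658339e-02 * 41.7 / 1.362 = 0.50773 cm^3
Specific pore volume V_pore = V_liq / m_sample = 0.50773 / 3.79
V_pore = 0.134 cm^3/g

0.134


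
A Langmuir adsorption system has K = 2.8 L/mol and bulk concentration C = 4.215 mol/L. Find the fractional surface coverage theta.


Langmuir isotherm: theta = K*C / (1 + K*C)
K*C = 2.8 * 4.215 = 11.802
theta = 11.802 / (1 + 11.802) = 11.802 / 12.802
theta = 0.9219

0.9219


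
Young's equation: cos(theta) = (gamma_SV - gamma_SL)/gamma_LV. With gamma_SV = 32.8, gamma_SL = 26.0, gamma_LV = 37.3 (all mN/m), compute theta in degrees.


cos(theta) = (gamma_SV - gamma_SL) / gamma_LV
cos(theta) = (32.8 - 26.0) / 37.3
cos(theta) = 0.182306
theta = arccos(0.182306) = 79.5 degrees

79.5


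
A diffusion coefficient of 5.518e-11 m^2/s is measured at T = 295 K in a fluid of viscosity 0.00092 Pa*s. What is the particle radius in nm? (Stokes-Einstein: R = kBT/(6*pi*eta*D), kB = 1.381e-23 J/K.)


Stokes-Einstein: R = kB*T / (6*pi*eta*D)
R = 1.381e-23 * 295 / (6 * pi * 0.00092 * 5.518e-11)
R = 4.25741e-09 m = 4.26 nm

4.26


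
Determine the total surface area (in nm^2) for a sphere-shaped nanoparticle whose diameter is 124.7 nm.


Radius r = 124.7/2 = 62.35 nm
Surface area SA = 4 * pi * r^2
SA = 4 * pi * (62.35)^2
SA = 48852.05 nm^2

48852.05


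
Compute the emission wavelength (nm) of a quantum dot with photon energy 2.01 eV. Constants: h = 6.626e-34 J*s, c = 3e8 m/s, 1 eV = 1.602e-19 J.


Convert energy: E = 2.01 eV = 2.01 * 1.602e-19 = 3.22002e-19 J
lambda = h*c / E = 6.626e-34 * 3e8 / 3.22002e-19
lambda = 6.17325e-07 m = 617.3 nm

617.3


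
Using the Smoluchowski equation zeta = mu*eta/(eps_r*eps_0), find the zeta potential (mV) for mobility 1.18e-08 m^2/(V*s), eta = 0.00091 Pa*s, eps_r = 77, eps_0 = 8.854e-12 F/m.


Smoluchowski equation: zeta = mu * eta / (eps_r * eps_0)
zeta = 1.18e-08 * 0.00091 / (77 * 8.854e-12)
zeta = 0.01575 V = 15.75 mV

15.75


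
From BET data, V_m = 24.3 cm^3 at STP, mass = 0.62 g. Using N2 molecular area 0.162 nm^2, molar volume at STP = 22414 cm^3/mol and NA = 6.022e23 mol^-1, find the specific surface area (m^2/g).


Number of moles in monolayer = V_m / 22414 = 24.3 / 22414 = 0.00108414
Number of molecules = moles * NA = 0.00108414 * 6.022e23
SA = molecules * sigma / mass
SA = (24.3 / 22414) * 6.022e23 * 0.162e-18 / 0.62
SA = 170.6 m^2/g

170.6


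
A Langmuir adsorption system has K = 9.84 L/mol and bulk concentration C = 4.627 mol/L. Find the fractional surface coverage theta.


Langmuir isotherm: theta = K*C / (1 + K*C)
K*C = 9.84 * 4.627 = 45.52968
theta = 45.52968 / (1 + 45.52968) = 45.52968 / 46.52968
theta = 0.9785

0.9785


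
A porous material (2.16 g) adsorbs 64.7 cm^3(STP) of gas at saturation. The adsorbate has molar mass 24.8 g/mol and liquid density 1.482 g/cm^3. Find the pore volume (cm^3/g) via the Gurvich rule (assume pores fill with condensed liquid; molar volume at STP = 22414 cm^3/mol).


Moles adsorbed n = V_ads / 22414 = 64.7 / 22414 = 2.886589e-03 mol
Liquid volume V_liq = n * M / rho_liq = 2.886589e-03 * 24.8 / 1.482 = 0.04830 cm^3
Specific pore volume V_pore = V_liq / m_sample = 0.04830 / 2.16
V_pore = 0.0224 cm^3/g

0.0224


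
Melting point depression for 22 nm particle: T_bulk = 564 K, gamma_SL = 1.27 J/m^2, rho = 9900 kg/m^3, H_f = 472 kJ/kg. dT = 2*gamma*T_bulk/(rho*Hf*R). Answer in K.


Radius R = 22/2 = 11 nm = 1.1e-08 m
Convert H_f = 472 kJ/kg = 472000 J/kg
dT = 2 * gamma_SL * T_bulk / (rho * H_f * R)
dT = 2 * 1.27 * 564 / (9900 * 472000 * 1.1e-08)
dT = 27.9 K

27.9


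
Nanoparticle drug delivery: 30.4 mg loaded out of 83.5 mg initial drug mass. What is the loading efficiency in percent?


Drug loading efficiency = (drug loaded / drug initial) * 100
DLE = 30.4 / 83.5 * 100
DLE = 0.3641 * 100
DLE = 36.41%

36.41


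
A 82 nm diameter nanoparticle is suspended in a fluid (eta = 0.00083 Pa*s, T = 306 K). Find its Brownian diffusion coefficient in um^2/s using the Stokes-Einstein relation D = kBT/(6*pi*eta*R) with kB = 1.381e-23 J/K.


Radius R = 82/2 = 41 nm = 4.1e-08 m
D = kB*T / (6*pi*eta*R)
D = 1.381e-23 * 306 / (6 * pi * 0.00083 * 4.1e-08)
D = 6.58798e-12 m^2/s = 6.588 um^2/s

6.588


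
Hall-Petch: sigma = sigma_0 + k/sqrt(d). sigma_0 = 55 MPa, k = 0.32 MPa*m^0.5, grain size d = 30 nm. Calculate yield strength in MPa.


d = 30 nm = 3e-08 m
sqrt(d) = 0.0001732051
Hall-Petch contribution = k / sqrt(d) = 0.32 / 0.0001732051 = 1847.5 MPa
sigma = sigma_0 + k/sqrt(d) = 55 + 1847.5 = 1902.5 MPa

1902.5


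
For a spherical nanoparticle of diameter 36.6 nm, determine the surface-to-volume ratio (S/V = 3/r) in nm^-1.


Radius r = 36.6/2 = 18.3 nm
S/V = 3 / r = 3 / 18.3
S/V = 0.1639 nm^-1

0.1639


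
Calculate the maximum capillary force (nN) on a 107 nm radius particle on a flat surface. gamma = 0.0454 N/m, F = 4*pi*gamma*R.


Convert radius: R = 107 nm = 1.07e-07 m
F = 4 * pi * gamma * R
F = 4 * pi * 0.0454 * 1.07e-07
F = 6.10449e-08 N = 61.0449 nN

61.0449


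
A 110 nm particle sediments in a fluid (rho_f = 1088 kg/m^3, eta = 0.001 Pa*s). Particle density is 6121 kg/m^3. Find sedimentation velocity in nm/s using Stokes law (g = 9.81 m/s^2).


Radius R = 110/2 nm = 5.5e-08 m
Density difference = 6121 - 1088 = 5033 kg/m^3
v = 2 * R^2 * (rho_p - rho_f) * g / (9 * eta)
v = 2 * (5.5e-08)^2 * 5033 * 9.81 / (9 * 0.001)
v = 3.31901e-08 m/s = 33.1901 nm/s

33.1901


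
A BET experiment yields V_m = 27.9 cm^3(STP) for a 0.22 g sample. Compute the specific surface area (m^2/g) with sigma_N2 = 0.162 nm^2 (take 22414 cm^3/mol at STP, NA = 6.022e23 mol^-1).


Number of moles in monolayer = V_m / 22414 = 27.9 / 22414 = 0.00124476
Number of molecules = moles * NA = 0.00124476 * 6.022e23
SA = molecules * sigma / mass
SA = (27.9 / 22414) * 6.022e23 * 0.162e-18 / 0.22
SA = 552.0 m^2/g

552.0


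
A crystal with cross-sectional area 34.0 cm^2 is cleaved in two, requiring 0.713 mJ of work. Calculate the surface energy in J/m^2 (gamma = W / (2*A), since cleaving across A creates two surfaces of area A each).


Convert: A = 34.0 cm^2 = 0.0034 m^2, W = 0.713 mJ = 0.000713 J
Cleaving exposes two faces of area A, so total new surface = 2*A and gamma = W / (2*A)
gamma = 0.000713 / (2 * 0.0034)
gamma = 0.105 J/m^2

0.105


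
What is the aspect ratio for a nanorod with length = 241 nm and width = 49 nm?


Aspect ratio AR = length / diameter
AR = 241 / 49
AR = 4.92

4.92


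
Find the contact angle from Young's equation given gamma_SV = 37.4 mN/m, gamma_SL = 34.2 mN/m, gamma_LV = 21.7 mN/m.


cos(theta) = (gamma_SV - gamma_SL) / gamma_LV
cos(theta) = (37.4 - 34.2) / 21.7
cos(theta) = 0.147465
theta = arccos(0.147465) = 81.52 degrees

81.52


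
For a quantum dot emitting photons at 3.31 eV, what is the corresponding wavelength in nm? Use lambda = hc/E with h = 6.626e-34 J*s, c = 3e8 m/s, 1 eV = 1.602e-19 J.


Convert energy: E = 3.31 eV = 3.31 * 1.602e-19 = 5.30262e-19 J
lambda = h*c / E = 6.626e-34 * 3e8 / 5.30262e-19
lambda = 3.74871e-07 m = 374.9 nm

374.9


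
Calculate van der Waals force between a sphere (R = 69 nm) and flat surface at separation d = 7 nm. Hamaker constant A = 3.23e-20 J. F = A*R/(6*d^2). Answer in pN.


Convert to SI: R = 69 nm = 6.9e-08 m, d = 7 nm = 7e-09 m
F = A * R / (6 * d^2)
F = 3.23e-20 * 6.9e-08 / (6 * (7e-09)^2)
F = 7.58061e-12 N = 7.581 pN

7.581


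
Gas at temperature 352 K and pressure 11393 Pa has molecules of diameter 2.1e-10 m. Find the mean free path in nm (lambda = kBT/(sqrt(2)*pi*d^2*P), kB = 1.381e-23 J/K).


Mean free path: lambda = kB*T / (sqrt(2) * pi * d^2 * P)
lambda = 1.381e-23 * 352 / (sqrt(2) * pi * (2.1e-10)^2 * 11393)
lambda = 2.17768e-06 m
lambda = 2177.68 nm

2177.68


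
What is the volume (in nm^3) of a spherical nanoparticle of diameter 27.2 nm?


Radius r = 27.2/2 = 13.6 nm
Volume V = (4/3) * pi * r^3
V = (4/3) * pi * (13.6)^3
V = 10536.72 nm^3

10536.72


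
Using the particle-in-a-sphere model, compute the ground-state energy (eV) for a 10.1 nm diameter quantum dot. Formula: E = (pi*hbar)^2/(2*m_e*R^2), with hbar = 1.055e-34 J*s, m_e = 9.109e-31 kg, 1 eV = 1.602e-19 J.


Radius R = 10.1/2 = 5.05 nm = 5.05e-09 m
E = (pi * 1.055e-34)^2 / (2 * 9.109e-31 * (5.05e-09)^2)
E(J) = 2.3644e-21
E = E(J) / 1.602e-19 = 0.0148 eV

0.0148


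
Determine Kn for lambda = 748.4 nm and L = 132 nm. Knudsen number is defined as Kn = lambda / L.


Knudsen number Kn = lambda / L
Kn = 748.4 / 132
Kn = 5.6697

5.6697


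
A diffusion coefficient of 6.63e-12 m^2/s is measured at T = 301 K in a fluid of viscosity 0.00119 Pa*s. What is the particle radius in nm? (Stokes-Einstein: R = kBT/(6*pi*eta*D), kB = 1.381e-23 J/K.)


Stokes-Einstein: R = kB*T / (6*pi*eta*D)
R = 1.381e-23 * 301 / (6 * pi * 0.00119 * 6.63e-12)
R = 2.79511e-08 m = 27.95 nm

27.95


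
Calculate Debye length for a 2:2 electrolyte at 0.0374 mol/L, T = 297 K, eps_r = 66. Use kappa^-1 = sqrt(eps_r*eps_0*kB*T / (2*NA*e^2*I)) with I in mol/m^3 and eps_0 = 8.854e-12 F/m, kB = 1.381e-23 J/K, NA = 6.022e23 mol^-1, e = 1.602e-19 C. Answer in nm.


Ionic strength I = 0.0374 * 2^2 * 1000 = 149.6 mol/m^3
kappa^-1 = sqrt(66 * 8.854e-12 * 1.381e-23 * 297 / (2 * 6.022e23 * (1.602e-19)^2 * 149.6))
kappa^-1 = 0.72 nm

0.72


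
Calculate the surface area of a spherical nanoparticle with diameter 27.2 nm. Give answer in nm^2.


Radius r = 27.2/2 = 13.6 nm
Surface area SA = 4 * pi * r^2
SA = 4 * pi * (13.6)^2
SA = 2324.28 nm^2

2324.28


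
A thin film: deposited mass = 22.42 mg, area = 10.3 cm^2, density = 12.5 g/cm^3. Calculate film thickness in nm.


Convert: m = 22.42 mg = 2.2420e-05 kg, A = 10.3 cm^2 = 1.0300e-03 m^2, rho = 12.5 g/cm^3 = 12500 kg/m^3
t = m / (A * rho)
t = 2.2420e-05 / (1.0300e-03 * 12500)
t = 1.7414e-06 m = 1741.4 nm

1741.4


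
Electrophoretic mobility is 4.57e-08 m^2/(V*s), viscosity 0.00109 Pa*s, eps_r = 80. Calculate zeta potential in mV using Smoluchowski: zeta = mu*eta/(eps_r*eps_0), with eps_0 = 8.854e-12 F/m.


Smoluchowski equation: zeta = mu * eta / (eps_r * eps_0)
zeta = 4.57e-08 * 0.00109 / (80 * 8.854e-12)
zeta = 0.070326 V = 70.33 mV

70.33


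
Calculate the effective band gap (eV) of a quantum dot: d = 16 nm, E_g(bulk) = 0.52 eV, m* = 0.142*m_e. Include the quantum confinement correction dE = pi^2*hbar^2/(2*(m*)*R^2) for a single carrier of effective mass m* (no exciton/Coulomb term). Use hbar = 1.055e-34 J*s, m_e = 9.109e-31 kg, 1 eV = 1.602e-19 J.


Radius R = 16/2 nm = 8e-09 m
Confinement energy dE = pi^2 * hbar^2 / (2 * m_eff * m_e * R^2)
dE = pi^2 * (1.055e-34)^2 / (2 * 0.142 * 9.109e-31 * (8e-09)^2) J, divided by 1.602e-19 J/eV
dE = 0.0414 eV
Total band gap = E_g(bulk) + dE = 0.52 + 0.0414 = 0.5614 eV

0.5614


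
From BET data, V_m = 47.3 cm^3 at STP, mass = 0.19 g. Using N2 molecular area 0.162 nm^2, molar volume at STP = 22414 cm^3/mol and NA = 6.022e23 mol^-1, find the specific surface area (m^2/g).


Number of moles in monolayer = V_m / 22414 = 47.3 / 22414 = 0.00211029
Number of molecules = moles * NA = 0.00211029 * 6.022e23
SA = molecules * sigma / mass
SA = (47.3 / 22414) * 6.022e23 * 0.162e-18 / 0.19
SA = 1083.5 m^2/g

1083.5


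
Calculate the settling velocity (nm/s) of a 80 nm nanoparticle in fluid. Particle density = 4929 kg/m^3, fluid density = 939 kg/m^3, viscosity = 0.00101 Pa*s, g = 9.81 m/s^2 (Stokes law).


Radius R = 80/2 nm = 4e-08 m
Density difference = 4929 - 939 = 3990 kg/m^3
v = 2 * R^2 * (rho_p - rho_f) * g / (9 * eta)
v = 2 * (4e-08)^2 * 3990 * 9.81 / (9 * 0.00101)
v = 1.37793e-08 m/s = 13.7793 nm/s

13.7793


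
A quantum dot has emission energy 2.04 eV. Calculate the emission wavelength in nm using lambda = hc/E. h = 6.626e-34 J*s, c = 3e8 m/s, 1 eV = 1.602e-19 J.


Convert energy: E = 2.04 eV = 2.04 * 1.602e-19 = 3.26808e-19 J
lambda = h*c / E = 6.626e-34 * 3e8 / 3.26808e-19
lambda = 6.08247e-07 m = 608.2 nm

608.2


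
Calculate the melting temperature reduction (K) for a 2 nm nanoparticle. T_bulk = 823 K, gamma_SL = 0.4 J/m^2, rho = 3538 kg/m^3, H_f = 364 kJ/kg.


Radius R = 2/2 = 1 nm = 1e-09 m
Convert H_f = 364 kJ/kg = 364000 J/kg
dT = 2 * gamma_SL * T_bulk / (rho * H_f * R)
dT = 2 * 0.4 * 823 / (3538 * 364000 * 1e-09)
dT = 511.2 K

511.2


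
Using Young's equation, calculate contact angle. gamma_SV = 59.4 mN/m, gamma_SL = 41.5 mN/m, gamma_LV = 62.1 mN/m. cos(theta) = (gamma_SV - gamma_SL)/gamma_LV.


cos(theta) = (gamma_SV - gamma_SL) / gamma_LV
cos(theta) = (59.4 - 41.5) / 62.1
cos(theta) = 0.288245
theta = arccos(0.288245) = 73.25 degrees

73.25


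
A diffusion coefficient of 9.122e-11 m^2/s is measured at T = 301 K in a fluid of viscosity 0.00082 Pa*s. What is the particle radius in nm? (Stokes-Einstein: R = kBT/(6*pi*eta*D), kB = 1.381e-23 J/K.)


Stokes-Einstein: R = kB*T / (6*pi*eta*D)
R = 1.381e-23 * 301 / (6 * pi * 0.00082 * 9.122e-11)
R = 2.94819e-09 m = 2.95 nm

2.95


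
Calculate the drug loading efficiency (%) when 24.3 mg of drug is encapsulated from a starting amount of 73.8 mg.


Drug loading efficiency = (drug loaded / drug initial) * 100
DLE = 24.3 / 73.8 * 100
DLE = 0.3293 * 100
DLE = 32.93%

32.93


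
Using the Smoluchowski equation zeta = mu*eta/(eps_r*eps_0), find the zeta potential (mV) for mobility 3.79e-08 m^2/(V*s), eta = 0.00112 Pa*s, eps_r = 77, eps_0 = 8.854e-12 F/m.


Smoluchowski equation: zeta = mu * eta / (eps_r * eps_0)
zeta = 3.79e-08 * 0.00112 / (77 * 8.854e-12)
zeta = 0.062263 V = 62.26 mV

62.26


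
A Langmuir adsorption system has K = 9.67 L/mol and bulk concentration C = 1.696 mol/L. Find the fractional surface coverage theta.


Langmuir isotherm: theta = K*C / (1 + K*C)
K*C = 9.67 * 1.696 = 16.40032
theta = 16.40032 / (1 + 16.40032) = 16.40032 / 17.40032
theta = 0.9425

0.9425


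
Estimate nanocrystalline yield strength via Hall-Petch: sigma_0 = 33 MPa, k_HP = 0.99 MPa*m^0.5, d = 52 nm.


d = 52 nm = 5.2e-08 m
sqrt(d) = 0.0002280351
Hall-Petch contribution = k / sqrt(d) = 0.99 / 0.0002280351 = 4341.4 MPa
sigma = sigma_0 + k/sqrt(d) = 33 + 4341.4 = 4374.4 MPa

4374.4


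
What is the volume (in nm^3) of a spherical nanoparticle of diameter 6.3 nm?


Radius r = 6.3/2 = 3.15 nm
Volume V = (4/3) * pi * r^3
V = (4/3) * pi * (3.15)^3
V = 130.92 nm^3

130.92


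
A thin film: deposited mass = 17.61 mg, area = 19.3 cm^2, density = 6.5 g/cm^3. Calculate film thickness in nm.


Convert: m = 17.61 mg = 1.7610e-05 kg, A = 19.3 cm^2 = 1.9300e-03 m^2, rho = 6.5 g/cm^3 = 6500 kg/m^3
t = m / (A * rho)
t = 1.7610e-05 / (1.9300e-03 * 6500)
t = 1.4037e-06 m = 1403.7 nm

1403.7


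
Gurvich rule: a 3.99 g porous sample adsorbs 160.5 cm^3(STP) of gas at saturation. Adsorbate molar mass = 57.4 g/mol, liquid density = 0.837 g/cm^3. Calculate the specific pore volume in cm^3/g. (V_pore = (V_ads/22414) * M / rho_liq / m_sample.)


Moles adsorbed n = V_ads / 22414 = 160.5 / 22414 = 7.160703e-03 mol
Liquid volume V_liq = n * M / rho_liq = 7.160703e-03 * 57.4 / 0.837 = 0.49107 cm^3
Specific pore volume V_pore = V_liq / m_sample = 0.49107 / 3.99
V_pore = 0.1231 cm^3/g

0.1231


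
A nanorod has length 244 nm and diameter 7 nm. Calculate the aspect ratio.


Aspect ratio AR = length / diameter
AR = 244 / 7
AR = 34.86

34.86


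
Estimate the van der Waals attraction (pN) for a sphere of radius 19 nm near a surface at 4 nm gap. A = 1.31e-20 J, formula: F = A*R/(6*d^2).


Convert to SI: R = 19 nm = 1.9e-08 m, d = 4 nm = 4e-09 m
F = A * R / (6 * d^2)
F = 1.31e-20 * 1.9e-08 / (6 * (4e-09)^2)
F = 2.59271e-12 N = 2.593 pN

2.593


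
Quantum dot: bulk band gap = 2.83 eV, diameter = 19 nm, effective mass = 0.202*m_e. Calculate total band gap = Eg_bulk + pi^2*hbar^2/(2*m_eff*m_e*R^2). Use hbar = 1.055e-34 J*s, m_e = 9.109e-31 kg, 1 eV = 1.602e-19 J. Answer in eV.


Radius R = 19/2 nm = 9.5e-09 m
Confinement energy dE = pi^2 * hbar^2 / (2 * m_eff * m_e * R^2)
dE = pi^2 * (1.055e-34)^2 / (2 * 0.202 * 9.109e-31 * (9.5e-09)^2) J, divided by 1.602e-19 J/eV
dE = 0.0206 eV
Total band gap = E_g(bulk) + dE = 2.83 + 0.0206 = 2.8506 eV

2.8506


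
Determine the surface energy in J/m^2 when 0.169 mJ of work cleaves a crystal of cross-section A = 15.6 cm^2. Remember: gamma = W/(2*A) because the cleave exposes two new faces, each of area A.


Convert: A = 15.6 cm^2 = 0.00156 m^2, W = 0.169 mJ = 0.000169 J
Cleaving exposes two faces of area A, so total new surface = 2*A and gamma = W / (2*A)
gamma = 0.000169 / (2 * 0.00156)
gamma = 0.054 J/m^2

0.054


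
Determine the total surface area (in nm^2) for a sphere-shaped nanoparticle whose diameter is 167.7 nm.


Radius r = 167.7/2 = 83.85 nm
Surface area SA = 4 * pi * r^2
SA = 4 * pi * (83.85)^2
SA = 88351.92 nm^2

88351.92


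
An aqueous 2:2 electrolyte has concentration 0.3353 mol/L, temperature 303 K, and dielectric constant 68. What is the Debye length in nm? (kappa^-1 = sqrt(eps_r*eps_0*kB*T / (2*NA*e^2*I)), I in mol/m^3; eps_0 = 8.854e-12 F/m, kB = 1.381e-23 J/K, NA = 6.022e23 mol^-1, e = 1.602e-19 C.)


Ionic strength I = 0.3353 * 2^2 * 1000 = 1341.2 mol/m^3
kappa^-1 = sqrt(68 * 8.854e-12 * 1.381e-23 * 303 / (2 * 6.022e23 * (1.602e-19)^2 * 1341.2))
kappa^-1 = 0.247 nm

0.247


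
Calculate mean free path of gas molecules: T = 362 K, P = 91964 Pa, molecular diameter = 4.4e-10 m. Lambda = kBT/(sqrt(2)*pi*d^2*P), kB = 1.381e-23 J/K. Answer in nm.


Mean free path: lambda = kB*T / (sqrt(2) * pi * d^2 * P)
lambda = 1.381e-23 * 362 / (sqrt(2) * pi * (4.4e-10)^2 * 91964)
lambda = 6.31996e-08 m
lambda = 63.2 nm

63.2


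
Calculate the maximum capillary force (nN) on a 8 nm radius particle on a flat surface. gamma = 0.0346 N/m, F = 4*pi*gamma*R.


Convert radius: R = 8 nm = 8e-09 m
F = 4 * pi * gamma * R
F = 4 * pi * 0.0346 * 8e-09
F = 3.47837e-09 N = 3.4784 nN

3.4784


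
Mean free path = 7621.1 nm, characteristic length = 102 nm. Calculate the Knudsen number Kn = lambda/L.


Knudsen number Kn = lambda / L
Kn = 7621.1 / 102
Kn = 74.7167

74.7167


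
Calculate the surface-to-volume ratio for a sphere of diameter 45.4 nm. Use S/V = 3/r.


Radius r = 45.4/2 = 22.7 nm
S/V = 3 / r = 3 / 22.7
S/V = 0.1322 nm^-1

0.1322


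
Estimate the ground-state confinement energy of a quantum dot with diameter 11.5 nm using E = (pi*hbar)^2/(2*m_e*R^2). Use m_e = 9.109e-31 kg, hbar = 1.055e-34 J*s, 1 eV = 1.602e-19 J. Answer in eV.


Radius R = 11.5/2 = 5.75 nm = 5.75e-09 m
E = (pi * 1.055e-34)^2 / (2 * 9.109e-31 * (5.75e-09)^2)
E(J) = 1.82376e-21
E = E(J) / 1.602e-19 = 0.0114 eV

0.0114


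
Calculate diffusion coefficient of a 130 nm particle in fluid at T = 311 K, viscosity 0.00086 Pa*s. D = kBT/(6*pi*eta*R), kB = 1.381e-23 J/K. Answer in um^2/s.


Radius R = 130/2 = 65 nm = 6.5e-08 m
D = kB*T / (6*pi*eta*R)
D = 1.381e-23 * 311 / (6 * pi * 0.00086 * 6.5e-08)
D = 4.07607e-12 m^2/s = 4.076 um^2/s

4.076


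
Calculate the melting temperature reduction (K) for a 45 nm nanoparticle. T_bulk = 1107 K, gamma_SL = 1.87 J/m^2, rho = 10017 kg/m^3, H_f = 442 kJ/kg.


Radius R = 45/2 = 22.5 nm = 2.25e-08 m
Convert H_f = 442 kJ/kg = 442000 J/kg
dT = 2 * gamma_SL * T_bulk / (rho * H_f * R)
dT = 2 * 1.87 * 1107 / (10017 * 442000 * 2.25e-08)
dT = 41.6 K

41.6


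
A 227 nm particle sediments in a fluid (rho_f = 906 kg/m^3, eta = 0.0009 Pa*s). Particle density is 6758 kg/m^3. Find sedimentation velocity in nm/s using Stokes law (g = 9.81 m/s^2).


Radius R = 227/2 nm = 1.135e-07 m
Density difference = 6758 - 906 = 5852 kg/m^3
v = 2 * R^2 * (rho_p - rho_f) * g / (9 * eta)
v = 2 * (1.135e-07)^2 * 5852 * 9.81 / (9 * 0.0009)
v = 1.82604e-07 m/s = 182.6039 nm/s

182.6039


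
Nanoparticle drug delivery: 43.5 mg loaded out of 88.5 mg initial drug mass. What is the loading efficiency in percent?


Drug loading efficiency = (drug loaded / drug initial) * 100
DLE = 43.5 / 88.5 * 100
DLE = 0.4915 * 100
DLE = 49.15%

49.15


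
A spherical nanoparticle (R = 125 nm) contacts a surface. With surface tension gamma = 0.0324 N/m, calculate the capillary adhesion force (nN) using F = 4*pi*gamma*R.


Convert radius: R = 125 nm = 1.25e-07 m
F = 4 * pi * gamma * R
F = 4 * pi * 0.0324 * 1.25e-07
F = 5.08938e-08 N = 50.8938 nN

50.8938


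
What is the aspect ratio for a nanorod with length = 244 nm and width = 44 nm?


Aspect ratio AR = length / diameter
AR = 244 / 44
AR = 5.55

5.55


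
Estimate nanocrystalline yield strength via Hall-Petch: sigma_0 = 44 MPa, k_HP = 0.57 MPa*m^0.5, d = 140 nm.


d = 140 nm = 1.4e-07 m
sqrt(d) = 0.0003741657
Hall-Petch contribution = k / sqrt(d) = 0.57 / 0.0003741657 = 1523.4 MPa
sigma = sigma_0 + k/sqrt(d) = 44 + 1523.4 = 1567.4 MPa

1567.4


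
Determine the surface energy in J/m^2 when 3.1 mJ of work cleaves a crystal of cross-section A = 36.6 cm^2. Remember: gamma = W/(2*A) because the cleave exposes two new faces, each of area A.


Convert: A = 36.6 cm^2 = 0.00366 m^2, W = 3.1 mJ = 0.0031 J
Cleaving exposes two faces of area A, so total new surface = 2*A and gamma = W / (2*A)
gamma = 0.0031 / (2 * 0.00366)
gamma = 0.423 J/m^2

0.423


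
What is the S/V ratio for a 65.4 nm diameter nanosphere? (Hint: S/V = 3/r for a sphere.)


Radius r = 65.4/2 = 32.7 nm
S/V = 3 / r = 3 / 32.7
S/V = 0.0917 nm^-1

0.0917


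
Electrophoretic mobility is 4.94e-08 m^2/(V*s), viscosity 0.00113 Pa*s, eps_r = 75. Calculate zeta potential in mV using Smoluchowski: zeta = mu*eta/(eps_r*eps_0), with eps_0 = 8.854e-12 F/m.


Smoluchowski equation: zeta = mu * eta / (eps_r * eps_0)
zeta = 4.94e-08 * 0.00113 / (75 * 8.854e-12)
zeta = 0.084063 V = 84.06 mV

84.06


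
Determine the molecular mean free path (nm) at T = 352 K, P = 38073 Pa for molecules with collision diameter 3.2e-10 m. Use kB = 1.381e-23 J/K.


Mean free path: lambda = kB*T / (sqrt(2) * pi * d^2 * P)
lambda = 1.381e-23 * 352 / (sqrt(2) * pi * (3.2e-10)^2 * 38073)
lambda = 2.80643e-07 m
lambda = 280.64 nm

280.64


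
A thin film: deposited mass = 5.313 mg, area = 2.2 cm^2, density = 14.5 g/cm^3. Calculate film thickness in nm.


Convert: m = 5.313 mg = 5.3130e-06 kg, A = 2.2 cm^2 = 2.2000e-04 m^2, rho = 14.5 g/cm^3 = 14500 kg/m^3
t = m / (A * rho)
t = 5.3130e-06 / (2.2000e-04 * 14500)
t = 1.6655e-06 m = 1665.5 nm

1665.5


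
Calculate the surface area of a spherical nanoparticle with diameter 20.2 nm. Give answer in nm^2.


Radius r = 20.2/2 = 10.1 nm
Surface area SA = 4 * pi * r^2
SA = 4 * pi * (10.1)^2
SA = 1281.9 nm^2

1281.9


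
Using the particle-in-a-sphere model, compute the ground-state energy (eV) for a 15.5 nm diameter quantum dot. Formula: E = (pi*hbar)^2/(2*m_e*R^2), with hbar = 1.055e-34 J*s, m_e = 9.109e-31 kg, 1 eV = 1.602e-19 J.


Radius R = 15.5/2 = 7.75 nm = 7.75e-09 m
E = (pi * 1.055e-34)^2 / (2 * 9.109e-31 * (7.75e-09)^2)
E(J) = 1.00392e-21
E = E(J) / 1.602e-19 = 0.0063 eV

0.0063


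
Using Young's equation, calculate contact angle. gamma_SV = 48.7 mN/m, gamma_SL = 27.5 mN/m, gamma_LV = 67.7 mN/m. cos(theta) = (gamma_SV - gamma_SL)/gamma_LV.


cos(theta) = (gamma_SV - gamma_SL) / gamma_LV
cos(theta) = (48.7 - 27.5) / 67.7
cos(theta) = 0.313146
theta = arccos(0.313146) = 71.75 degrees

71.75


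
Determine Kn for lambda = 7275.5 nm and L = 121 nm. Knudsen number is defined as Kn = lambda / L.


Knudsen number Kn = lambda / L
Kn = 7275.5 / 121
Kn = 60.1281

60.1281


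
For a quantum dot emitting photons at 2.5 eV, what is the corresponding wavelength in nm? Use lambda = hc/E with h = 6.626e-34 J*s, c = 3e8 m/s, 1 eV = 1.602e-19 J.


Convert energy: E = 2.5 eV = 2.5 * 1.602e-19 = 4.005e-19 J
lambda = h*c / E = 6.626e-34 * 3e8 / 4.005e-19
lambda = 4.9633e-07 m = 496.3 nm

496.3


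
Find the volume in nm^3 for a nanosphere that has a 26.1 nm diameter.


Radius r = 26.1/2 = 13.05 nm
Volume V = (4/3) * pi * r^3
V = (4/3) * pi * (13.05)^3
V = 9309.37 nm^3

9309.37


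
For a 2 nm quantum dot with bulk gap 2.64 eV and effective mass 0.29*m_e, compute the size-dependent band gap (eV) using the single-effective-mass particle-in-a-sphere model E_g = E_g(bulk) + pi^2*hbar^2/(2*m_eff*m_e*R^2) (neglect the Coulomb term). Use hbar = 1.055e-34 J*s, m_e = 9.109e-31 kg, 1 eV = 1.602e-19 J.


Radius R = 2/2 nm = 1e-09 m
Confinement energy dE = pi^2 * hbar^2 / (2 * m_eff * m_e * R^2)
dE = pi^2 * (1.055e-34)^2 / (2 * 0.29 * 9.109e-31 * (1e-09)^2) J, divided by 1.602e-19 J/eV
dE = 1.2979 eV
Total band gap = E_g(bulk) + dE = 2.64 + 1.2979 = 3.9379 eV

3.9379


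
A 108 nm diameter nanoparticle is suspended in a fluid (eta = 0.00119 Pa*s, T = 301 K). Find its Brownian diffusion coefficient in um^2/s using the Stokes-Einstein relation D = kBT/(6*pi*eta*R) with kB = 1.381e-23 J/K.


Radius R = 108/2 = 54 nm = 5.4e-08 m
D = kB*T / (6*pi*eta*R)
D = 1.381e-23 * 301 / (6 * pi * 0.00119 * 5.4e-08)
D = 3.43177e-12 m^2/s = 3.432 um^2/s

3.432


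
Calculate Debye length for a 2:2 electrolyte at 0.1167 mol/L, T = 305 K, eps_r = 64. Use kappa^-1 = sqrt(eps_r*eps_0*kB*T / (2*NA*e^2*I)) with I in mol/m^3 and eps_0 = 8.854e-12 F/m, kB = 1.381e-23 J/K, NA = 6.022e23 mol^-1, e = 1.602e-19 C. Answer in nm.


Ionic strength I = 0.1167 * 2^2 * 1000 = 466.8 mol/m^3
kappa^-1 = sqrt(64 * 8.854e-12 * 1.381e-23 * 305 / (2 * 6.022e23 * (1.602e-19)^2 * 466.8))
kappa^-1 = 0.407 nm

0.407


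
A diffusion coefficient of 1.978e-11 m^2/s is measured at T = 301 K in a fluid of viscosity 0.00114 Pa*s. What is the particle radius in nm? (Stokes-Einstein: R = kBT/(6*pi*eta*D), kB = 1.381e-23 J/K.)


Stokes-Einstein: R = kB*T / (6*pi*eta*D)
R = 1.381e-23 * 301 / (6 * pi * 0.00114 * 1.978e-11)
R = 9.77975e-09 m = 9.78 nm

9.78


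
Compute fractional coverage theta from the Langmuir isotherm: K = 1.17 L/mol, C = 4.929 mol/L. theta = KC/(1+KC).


Langmuir isotherm: theta = K*C / (1 + K*C)
K*C = 1.17 * 4.929 = 5.76693
theta = 5.76693 / (1 + 5.76693) = 5.76693 / 6.76693
theta = 0.8522

0.8522


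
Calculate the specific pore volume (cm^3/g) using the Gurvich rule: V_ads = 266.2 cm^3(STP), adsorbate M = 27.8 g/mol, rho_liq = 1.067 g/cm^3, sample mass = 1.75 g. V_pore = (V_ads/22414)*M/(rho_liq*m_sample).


Moles adsorbed n = V_ads / 22414 = 266.2 / 22414 = 1.187651e-02 mol
Liquid volume V_liq = n * M / rho_liq = 1.187651e-02 * 27.8 / 1.067 = 0.30943 cm^3
Specific pore volume V_pore = V_liq / m_sample = 0.30943 / 1.75
V_pore = 0.1768 cm^3/g

0.1768


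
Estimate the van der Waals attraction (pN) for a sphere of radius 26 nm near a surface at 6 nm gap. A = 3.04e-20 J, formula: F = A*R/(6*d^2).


Convert to SI: R = 26 nm = 2.6e-08 m, d = 6 nm = 6e-09 m
F = A * R / (6 * d^2)
F = 3.04e-20 * 2.6e-08 / (6 * (6e-09)^2)
F = 3.65926e-12 N = 3.659 pN

3.659


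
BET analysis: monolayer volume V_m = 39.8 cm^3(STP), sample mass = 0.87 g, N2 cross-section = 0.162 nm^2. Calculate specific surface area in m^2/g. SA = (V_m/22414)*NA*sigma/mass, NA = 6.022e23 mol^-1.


Number of moles in monolayer = V_m / 22414 = 39.8 / 22414 = 0.00177568
Number of molecules = moles * NA = 0.00177568 * 6.022e23
SA = molecules * sigma / mass
SA = (39.8 / 22414) * 6.022e23 * 0.162e-18 / 0.87
SA = 199.1 m^2/g

199.1
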